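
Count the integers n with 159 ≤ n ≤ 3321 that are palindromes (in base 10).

107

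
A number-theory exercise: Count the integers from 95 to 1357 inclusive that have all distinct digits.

790

The integers in [95, 1357] that have all distinct digits: 95, 96, 97, 98, 102, 103, …, 1356, 1357.
790 qualify.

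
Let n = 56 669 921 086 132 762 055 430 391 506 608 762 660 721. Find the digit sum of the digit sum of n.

9

First digit sum: 171.
1+7+1 = 9.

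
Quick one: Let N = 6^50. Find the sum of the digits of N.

171

6^50 = 808281277464764060643139600456536293376
Sum of its 39 digits: 171.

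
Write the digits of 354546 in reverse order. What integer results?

Reversing 354546 gives 645453.

645453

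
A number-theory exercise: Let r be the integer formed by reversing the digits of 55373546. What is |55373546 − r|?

Reverse of 55373546 is 64537355.
|55373546 − 64537355| = 9163809

9163809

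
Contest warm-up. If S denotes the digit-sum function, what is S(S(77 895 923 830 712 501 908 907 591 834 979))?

12

First digit sum: 165.
1+6+5 = 12.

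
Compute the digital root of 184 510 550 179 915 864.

7

1+8+4+5+1+0+5+5+0+1+7+9+9+1+5+8+6+4 = 79
7+9 = 16
1+6 = 7
(Equivalently, 184 510 550 179 915 864 mod 9 = 7.)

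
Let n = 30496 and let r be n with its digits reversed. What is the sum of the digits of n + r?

Reversal of 30496 is 69403; 30496 + 69403 = 99899.
Digit sum of 99899: 9+9+8+9+9 = 44.

44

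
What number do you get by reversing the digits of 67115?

51176

Reversing 67115 gives 51176.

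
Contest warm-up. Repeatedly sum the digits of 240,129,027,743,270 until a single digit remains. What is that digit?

5

2+4+0+1+2+9+0+2+7+7+4+3+2+7+0 = 50
5+0 = 5
(Equivalently, 240,129,027,743,270 mod 9 = 5.)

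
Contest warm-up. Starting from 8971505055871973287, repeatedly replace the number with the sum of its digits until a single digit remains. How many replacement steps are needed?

3

8971505055871973287 → 97 → 16 → 7 (3 steps)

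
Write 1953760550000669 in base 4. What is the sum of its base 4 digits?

1953760550000669 in base 4 is 12330032331103203301200131.
Digit sum: 1+2+3+3+0+0+3+2+3+3+1+1+0+3+2+0+3+3+0+1+2+0+0+1+3+1 = 41.

41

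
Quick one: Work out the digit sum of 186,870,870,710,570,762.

80

1+8+6+8+7+0+8+7+0+7+1+0+5+7+0+7+6+2 = 80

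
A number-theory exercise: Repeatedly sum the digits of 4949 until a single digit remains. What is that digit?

8

4+9+4+9 = 26
2+6 = 8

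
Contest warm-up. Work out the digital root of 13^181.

4

The digital root of n equals n mod 9 (or 9 when 9 | n), so we need 13^181 mod 9.
13^181 ≡ 4 (mod 9), so the digital root is 4.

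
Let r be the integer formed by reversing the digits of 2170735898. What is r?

8985370712

Reversing 2170735898 gives 8985370712.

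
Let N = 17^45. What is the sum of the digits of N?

242

17^45 = 23453165165327788911665591944416226304630809183732482257
Sum of its 56 digits: 242.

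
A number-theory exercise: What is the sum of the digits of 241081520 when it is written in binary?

241081520 in base 2 is 1110010111101001110010110000.
Digit sum: 1+1+1+0+0+1+0+1+1+1+1+0+1+0+0+1+1+1+0+0+1+0+1+1+0+0+0+0 = 15.

15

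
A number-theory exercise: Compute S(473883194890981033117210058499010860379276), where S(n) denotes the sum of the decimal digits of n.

4+7+3+8+8+3+1+9+4+8+9+0+9+8+1+0+3+3+1+1+7+2+1+0+0+5+8+4+9+9+0+1+0+8+6+0+3+7+9+2+7+6 = 184

184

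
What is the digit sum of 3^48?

3^48 = 79766443076872509863361
Sum of its 23 digits: 117.

117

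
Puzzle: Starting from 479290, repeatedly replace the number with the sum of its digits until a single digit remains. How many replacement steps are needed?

479290 → 31 → 4 (2 steps)

2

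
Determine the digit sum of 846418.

8+4+6+4+1+8 = 31

31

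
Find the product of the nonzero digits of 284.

2×8×4 = 64

64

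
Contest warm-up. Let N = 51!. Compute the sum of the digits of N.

51! = 1551118753287382280224243016469303211063259720016986112000000000000
Sum of its 67 digits: 198.

198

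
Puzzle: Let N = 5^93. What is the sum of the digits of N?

5^93 = 100974195868289511092701256356196637398170423693954944610595703125
Sum of its 66 digits: 296.

296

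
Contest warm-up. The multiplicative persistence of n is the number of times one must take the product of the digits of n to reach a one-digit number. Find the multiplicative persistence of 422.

2

422 → 16 → 6 (2 steps)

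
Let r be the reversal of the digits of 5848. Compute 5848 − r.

Reverse of 5848 is 8485.
5848 − 8485 = -2637

-2637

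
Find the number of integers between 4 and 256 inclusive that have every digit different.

196

The integers in [4, 256] that have every digit different: 4, 5, 6, 7, 8, 9, …, 254, 256.
196 qualify.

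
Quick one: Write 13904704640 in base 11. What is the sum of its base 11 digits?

50

13904704640 in base 11 is 5995930442.
Digit sum: 5+9+9+5+9+3+0+4+4+2 = 50.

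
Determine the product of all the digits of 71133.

63

7×1×1×3×3 = 63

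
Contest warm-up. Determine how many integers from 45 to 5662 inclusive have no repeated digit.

The integers in [45, 5662] that have no repeated digit: 45, 46, 47, 48, 49, 50, …, 5648, 5649.
3029 qualify.

3029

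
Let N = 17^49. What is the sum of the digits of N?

305

17^49 = 1958831807773342257691221904789587637189069813834520650586897
Sum of its 61 digits: 305.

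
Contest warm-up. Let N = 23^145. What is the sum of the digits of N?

860

23^145 = 282186493234818581154142512979035159516921447709720108936071149480815335424979513318136832332969187708262504049073275450402213978406087355495426045106684346269876393343892972357615705324291746331543
Sum of its 198 digits: 860.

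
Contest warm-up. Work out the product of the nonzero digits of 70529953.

85050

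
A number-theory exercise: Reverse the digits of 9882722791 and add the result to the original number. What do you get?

11854995680

Reverse of 9882722791 is 1972272889.
9882722791 + 1972272889 = 11854995680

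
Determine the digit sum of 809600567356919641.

8+0+9+6+0+0+5+6+7+3+5+6+9+1+9+6+4+1 = 85

85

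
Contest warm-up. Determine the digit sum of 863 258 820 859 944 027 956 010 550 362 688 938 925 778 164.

223

8+6+3+2+5+8+8+2+0+8+5+9+9+4+4+0+2+7+9+5+6+0+1+0+5+5+0+3+6+2+6+8+8+9+3+8+9+2+5+7+7+8+1+6+4 = 223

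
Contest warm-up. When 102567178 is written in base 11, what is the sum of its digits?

48

102567178 in base 11 is 5299526A.
Digit sum: 5+2+9+9+5+2+6+10 = 48.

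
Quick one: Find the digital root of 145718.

1+4+5+7+1+8 = 26
2+6 = 8
(Equivalently, 145718 mod 9 = 8.)

8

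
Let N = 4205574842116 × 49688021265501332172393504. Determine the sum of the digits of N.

180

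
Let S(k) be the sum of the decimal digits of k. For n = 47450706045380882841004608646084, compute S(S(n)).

First digit sum: 130.
1+3+0 = 4.

4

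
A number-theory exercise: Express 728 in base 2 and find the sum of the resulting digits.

728 in base 2 is 1011011000.
Digit sum: 1+0+1+1+0+1+1+0+0+0 = 5.

5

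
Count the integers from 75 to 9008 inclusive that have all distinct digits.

The integers in [75, 9008] that have all distinct digits: 75, 76, 78, 79, 80, 81, …, 8975, 8976.
4702 qualify.

4702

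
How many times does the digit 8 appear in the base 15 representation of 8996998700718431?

8996998700718431 in base 15 is 495228B338A6DB.
The digit 8 appears 2 times.

2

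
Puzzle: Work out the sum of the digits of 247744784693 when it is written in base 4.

35

247744784693 in base 4 is 3212232233112210311.
Digit sum: 3+2+1+2+2+3+2+2+3+3+1+1+2+2+1+0+3+1+1 = 35.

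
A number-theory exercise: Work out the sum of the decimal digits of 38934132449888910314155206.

111

3+8+9+3+4+1+3+2+4+4+9+8+8+8+9+1+0+3+1+4+1+5+5+2+0+6 = 111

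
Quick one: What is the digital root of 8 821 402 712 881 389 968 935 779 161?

8+8+2+1+4+0+2+7+1+2+8+8+1+3+8+9+9+6+8+9+3+5+7+7+9+1+6+1 = 143
1+4+3 = 8
(Equivalently, 8 821 402 712 881 389 968 935 779 161 mod 9 = 8.)

8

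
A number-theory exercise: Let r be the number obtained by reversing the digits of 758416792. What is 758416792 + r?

1056031649

Reverse of 758416792 is 297614857.
758416792 + 297614857 = 1056031649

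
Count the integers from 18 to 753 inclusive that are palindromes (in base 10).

73

The integers in [18, 753] that are palindromes (in base 10): 22, 33, 44, 55, 66, 77, …, 737, 747.
73 qualify.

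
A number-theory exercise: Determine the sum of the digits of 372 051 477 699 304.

3+7+2+0+5+1+4+7+7+6+9+9+3+0+4 = 67

67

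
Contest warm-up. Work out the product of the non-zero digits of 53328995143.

5×3×3×2×8×9×9×5×1×4×3 = 3499200

3499200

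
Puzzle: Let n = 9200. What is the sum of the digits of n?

11

9+2+0+0 = 11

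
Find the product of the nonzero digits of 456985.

43200

4×5×6×9×8×5 = 43200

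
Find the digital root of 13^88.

4

The digital root of n equals n mod 9 (or 9 when 9 | n), so we need 13^88 mod 9.
13^88 ≡ 4 (mod 9), so the digital root is 4.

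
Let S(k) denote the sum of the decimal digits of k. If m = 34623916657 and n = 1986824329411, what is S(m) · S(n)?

3016

S(34623916657) = 3+4+6+2+3+9+1+6+6+5+7 = 52.
S(1986824329411) = 1+9+8+6+8+2+4+3+2+9+4+1+1 = 58.
52 · 58 = 3016.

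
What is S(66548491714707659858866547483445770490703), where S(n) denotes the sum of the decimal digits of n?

211

6+6+5+4+8+4+9+1+7+1+4+7+0+7+6+5+9+8+5+8+8+6+6+5+4+7+4+8+3+4+4+5+7+7+0+4+9+0+7+0+3 = 211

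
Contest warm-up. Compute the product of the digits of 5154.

100

5×1×5×4 = 100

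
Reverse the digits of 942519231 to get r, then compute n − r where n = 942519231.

Reverse of 942519231 is 132915249.
942519231 − 132915249 = 809603982

809603982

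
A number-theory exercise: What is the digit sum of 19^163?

937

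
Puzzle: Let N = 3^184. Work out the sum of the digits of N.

414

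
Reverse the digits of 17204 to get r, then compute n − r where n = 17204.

-23067

Reverse of 17204 is 40271.
17204 − 40271 = -23067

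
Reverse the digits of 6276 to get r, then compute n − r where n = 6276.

-450

Reverse of 6276 is 6726.
6276 − 6726 = -450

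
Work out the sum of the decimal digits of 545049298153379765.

5+4+5+0+4+9+2+9+8+1+5+3+3+7+9+7+6+5 = 92

92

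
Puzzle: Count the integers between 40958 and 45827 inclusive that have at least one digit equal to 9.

1280

The integers in [40958, 45827] that have at least one digit equal to 9: 40958, 40959, 40960, 40961, 40962, 40963, …, 45809, 45819.
1280 qualify.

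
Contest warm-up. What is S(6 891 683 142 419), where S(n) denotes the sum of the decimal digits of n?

62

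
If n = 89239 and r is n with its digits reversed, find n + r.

Reverse of 89239 is 93298.
89239 + 93298 = 182537

182537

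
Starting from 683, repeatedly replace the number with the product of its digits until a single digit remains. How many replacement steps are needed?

3

683 → 144 → 16 → 6 (3 steps)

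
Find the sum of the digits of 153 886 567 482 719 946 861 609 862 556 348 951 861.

1+5+3+8+8+6+5+6+7+4+8+2+7+1+9+9+4+6+8+6+1+6+0+9+8+6+2+5+5+6+3+4+8+9+5+1+8+6+1 = 206

206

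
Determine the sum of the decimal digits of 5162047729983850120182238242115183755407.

158

5+1+6+2+0+4+7+7+2+9+9+8+3+8+5+0+1+2+0+1+8+2+2+3+8+2+4+2+1+1+5+1+8+3+7+5+5+4+0+7 = 158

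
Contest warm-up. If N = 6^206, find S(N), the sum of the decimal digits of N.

6^206 = 19913957642173950411583660538699907256194482903259058822541071906796628841067058543673829733082363131480098718413241513393011530261588923628668631456612305862656
Sum of its 161 digits: 711.

711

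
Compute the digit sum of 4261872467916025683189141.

111

4+2+6+1+8+7+2+4+6+7+9+1+6+0+2+5+6+8+3+1+8+9+1+4+1 = 111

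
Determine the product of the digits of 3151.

15

3×1×5×1 = 15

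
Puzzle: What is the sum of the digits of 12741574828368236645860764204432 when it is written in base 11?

12741574828368236645860764204432 in base 11 is 8039970051330128242A974A331143.
Digit sum: 8+0+3+9+9+7+0+0+5+1+3+3+0+1+2+8+2+4+2+10+9+7+4+10+3+3+1+1+4+3 = 122.

122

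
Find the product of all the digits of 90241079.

9×0×2×4×1×0×7×9 = 0

0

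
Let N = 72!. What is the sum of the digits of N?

72! = 61234458376886086861524070385274672740778091784697328983823014963978384987221689274204160000000000000000
Sum of its 104 digits: 432.

432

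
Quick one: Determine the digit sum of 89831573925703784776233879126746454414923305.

211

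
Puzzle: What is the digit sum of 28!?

90

28! = 304888344611713860501504000000
Sum of its 30 digits: 90.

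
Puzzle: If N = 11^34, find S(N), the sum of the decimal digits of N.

178

11^34 = 255476698618765889551019445759400441
Sum of its 36 digits: 178.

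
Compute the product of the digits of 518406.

0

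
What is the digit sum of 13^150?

13^150 = 123453340530815451470995619872246159541747502936439120273982209794502470089921473302254057771904849444203707893266144028784240903003373883225650848840283895455448640249
Sum of its 168 digits: 721.

721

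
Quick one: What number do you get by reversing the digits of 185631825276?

672528136581

Reversing 185631825276 gives 672528136581.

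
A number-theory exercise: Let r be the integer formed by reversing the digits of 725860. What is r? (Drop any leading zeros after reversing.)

Reversing 725860 gives 68527.

68527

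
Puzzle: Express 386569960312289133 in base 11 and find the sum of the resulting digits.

83

386569960312289133 in base 11 is 845A6114559235366.
Digit sum: 8+4+5+10+6+1+1+4+5+5+9+2+3+5+3+6+6 = 83.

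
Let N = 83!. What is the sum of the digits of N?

486

83! = 39455239697206586511897471180120610571436503407643446275224357528369751562996629334879591940103770870906880000000000000000000
Sum of its 125 digits: 486.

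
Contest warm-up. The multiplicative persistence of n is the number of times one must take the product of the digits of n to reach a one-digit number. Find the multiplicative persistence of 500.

1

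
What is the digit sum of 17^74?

17^74 = 11303688526116825176861663867252925340835880371481850218645238094977795232990878636091380129
Sum of its 92 digits: 424.

424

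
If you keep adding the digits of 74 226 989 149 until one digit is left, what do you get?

7

7+4+2+2+6+9+8+9+1+4+9 = 61
6+1 = 7
(Equivalently, 74 226 989 149 mod 9 = 7.)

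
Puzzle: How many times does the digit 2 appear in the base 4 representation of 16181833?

16181833 in base 4 is 331232221021.
The digit 2 appears 5 times.

5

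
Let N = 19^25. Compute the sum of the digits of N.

163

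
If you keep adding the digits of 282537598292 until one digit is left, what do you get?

8

2+8+2+5+3+7+5+9+8+2+9+2 = 62
6+2 = 8
(Equivalently, 282537598292 mod 9 = 8.)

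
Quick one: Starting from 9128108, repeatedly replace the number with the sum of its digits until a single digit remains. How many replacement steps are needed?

3

9128108 → 29 → 11 → 2 (3 steps)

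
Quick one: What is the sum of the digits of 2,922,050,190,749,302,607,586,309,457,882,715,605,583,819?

191

2+9+2+2+0+5+0+1+9+0+7+4+9+3+0+2+6+0+7+5+8+6+3+0+9+4+5+7+8+8+2+7+1+5+6+0+5+5+8+3+8+1+9 = 191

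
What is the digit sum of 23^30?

199

23^30 = 71094348791151363024389554286420996798449
Sum of its 41 digits: 199.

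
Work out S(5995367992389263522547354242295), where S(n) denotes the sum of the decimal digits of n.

156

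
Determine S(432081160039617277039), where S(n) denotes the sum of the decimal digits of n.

4+3+2+0+8+1+1+6+0+0+3+9+6+1+7+2+7+7+0+3+9 = 79

79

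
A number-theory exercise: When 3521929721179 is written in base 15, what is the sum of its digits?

37

3521929721179 in base 15 is 61930722304.
Digit sum: 6+1+9+3+0+7+2+2+3+0+4 = 37.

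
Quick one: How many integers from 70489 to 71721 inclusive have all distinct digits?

427

The integers in [70489, 71721] that have all distinct digits: 70489, 70491, 70492, 70493, 70495, 70496, …, 71695, 71698.
427 qualify.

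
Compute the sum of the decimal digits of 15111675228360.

1+5+1+1+1+6+7+5+2+2+8+3+6+0 = 48

48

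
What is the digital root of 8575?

7

8+5+7+5 = 25
2+5 = 7
(Equivalently, 8575 mod 9 = 7.)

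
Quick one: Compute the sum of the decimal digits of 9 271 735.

34

9+2+7+1+7+3+5 = 34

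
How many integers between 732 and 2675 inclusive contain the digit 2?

The integers in [732, 2675] that contain the digit 2: 732, 742, 752, 762, 772, 782, …, 2674, 2675.
992 qualify.

992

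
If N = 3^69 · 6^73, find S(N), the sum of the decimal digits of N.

378

3^69 · 6^73 = 532608206303185771890614473209773215854334663010626546036020970794642792756615012761468928
Sum of its 90 digits: 378.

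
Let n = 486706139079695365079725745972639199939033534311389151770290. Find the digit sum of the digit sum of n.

12

First digit sum: 291.
2+9+1 = 12.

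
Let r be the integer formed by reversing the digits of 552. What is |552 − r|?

297

Reverse of 552 is 255.
|552 − 255| = 297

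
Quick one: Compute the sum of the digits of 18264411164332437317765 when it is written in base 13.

101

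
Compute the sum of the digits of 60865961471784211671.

6+0+8+6+5+9+6+1+4+7+1+7+8+4+2+1+1+6+7+1 = 90

90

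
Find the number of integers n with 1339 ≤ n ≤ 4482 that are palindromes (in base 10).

31

The integers in [1339, 4482] that are palindromes (in base 10): 1441, 1551, 1661, 1771, 1881, 1991, …, 4334, 4444.
31 qualify.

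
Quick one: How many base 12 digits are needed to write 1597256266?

9

1597256266 in base 12 is 386B0214A, which has 9 digits.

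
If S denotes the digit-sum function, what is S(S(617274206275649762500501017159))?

First digit sum: 117.
1+1+7 = 9.

9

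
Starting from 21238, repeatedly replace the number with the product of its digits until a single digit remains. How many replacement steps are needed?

21238 → 96 → 54 → 20 → 0 (4 steps)

4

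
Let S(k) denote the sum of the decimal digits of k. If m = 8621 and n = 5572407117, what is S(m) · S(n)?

S(8621) = 8+6+2+1 = 17.
S(5572407117) = 5+5+7+2+4+0+7+1+1+7 = 39.
17 · 39 = 663.

663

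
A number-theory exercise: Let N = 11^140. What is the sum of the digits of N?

11^140 = 62370025577397531358841110939388847893548592446933933258926462617935083921209903069128165128774692591718806921697341816832781464720109223777504401
Sum of its 146 digits: 670.

670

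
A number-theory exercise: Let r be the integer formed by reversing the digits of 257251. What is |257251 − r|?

Reverse of 257251 is 152752.
|257251 − 152752| = 104499

104499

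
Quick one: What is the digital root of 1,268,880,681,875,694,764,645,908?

1+2+6+8+8+8+0+6+8+1+8+7+5+6+9+4+7+6+4+6+4+5+9+0+8 = 136
1+3+6 = 10
1+0 = 1
(Equivalently, 1,268,880,681,875,694,764,645,908 mod 9 = 1.)

1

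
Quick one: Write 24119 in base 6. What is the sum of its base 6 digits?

19

24119 in base 6 is 303355.
Digit sum: 3+0+3+3+5+5 = 19.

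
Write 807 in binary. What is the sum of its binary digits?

6

807 in base 2 is 1100100111.
Digit sum: 1+1+0+0+1+0+0+1+1+1 = 6.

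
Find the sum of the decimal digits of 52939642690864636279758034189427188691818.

5+2+9+3+9+6+4+2+6+9+0+8+6+4+6+3+6+2+7+9+7+5+8+0+3+4+1+8+9+4+2+7+1+8+8+6+9+1+8+1+8 = 214

214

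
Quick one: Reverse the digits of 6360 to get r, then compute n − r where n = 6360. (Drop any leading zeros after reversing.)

Reverse of 6360 is 636.
6360 − 636 = 5724

5724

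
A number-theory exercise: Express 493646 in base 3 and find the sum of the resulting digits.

493646 in base 3 is 221002011012.
Digit sum: 2+2+1+0+0+2+0+1+1+0+1+2 = 12.

12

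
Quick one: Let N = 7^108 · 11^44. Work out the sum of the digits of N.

589

7^108 · 11^44 = 123556747802197992275335299238980839468602770080449748236636300642021070215670204955909073316295943845134013451492757300913153690193665841
Sum of its 138 digits: 589.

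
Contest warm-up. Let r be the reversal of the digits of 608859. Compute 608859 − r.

Reverse of 608859 is 958806.
608859 − 958806 = -349947

-349947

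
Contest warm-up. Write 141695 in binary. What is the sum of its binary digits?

11

141695 in base 2 is 100010100101111111.
Digit sum: 1+0+0+0+1+0+1+0+0+1+0+1+1+1+1+1+1+1 = 11.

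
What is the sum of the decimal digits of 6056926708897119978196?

124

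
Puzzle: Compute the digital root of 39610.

1

3+9+6+1+0 = 19
1+9 = 10
1+0 = 1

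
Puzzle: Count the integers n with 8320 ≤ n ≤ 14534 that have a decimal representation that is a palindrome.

62

The integers in [8320, 14534] that have a decimal representation that is a palindrome: 8338, 8448, 8558, 8668, 8778, 8888, …, 14341, 14441.
62 qualify.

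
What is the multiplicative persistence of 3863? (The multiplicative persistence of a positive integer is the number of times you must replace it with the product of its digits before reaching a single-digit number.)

3863 → 432 → 24 → 8 (3 steps)

3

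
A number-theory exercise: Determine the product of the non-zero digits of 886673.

48384

8×8×6×6×7×3 = 48384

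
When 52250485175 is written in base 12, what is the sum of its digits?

52250485175 in base 12 is A1626B935B.
Digit sum: 10+1+6+2+6+11+9+3+5+11 = 64.

64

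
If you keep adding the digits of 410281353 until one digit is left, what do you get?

4+1+0+2+8+1+3+5+3 = 27
2+7 = 9

9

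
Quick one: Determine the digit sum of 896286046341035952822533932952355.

8+9+6+2+8+6+0+4+6+3+4+1+0+3+5+9+5+2+8+2+2+5+3+3+9+3+2+9+5+2+3+5+5 = 147

147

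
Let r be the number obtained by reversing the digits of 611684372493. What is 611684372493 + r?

Reverse of 611684372493 is 394273486116.
611684372493 + 394273486116 = 1005957858609

1005957858609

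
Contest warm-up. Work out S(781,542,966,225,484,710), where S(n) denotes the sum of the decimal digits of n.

81

7+8+1+5+4+2+9+6+6+2+2+5+4+8+4+7+1+0 = 81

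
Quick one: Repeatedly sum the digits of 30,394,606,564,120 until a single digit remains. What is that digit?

3+0+3+9+4+6+0+6+5+6+4+1+2+0 = 49
4+9 = 13
1+3 = 4
(Equivalently, 30,394,606,564,120 mod 9 = 4.)

4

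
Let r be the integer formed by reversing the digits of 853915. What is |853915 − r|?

Reverse of 853915 is 519358.
|853915 − 519358| = 334557

334557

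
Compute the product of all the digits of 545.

100

5×4×5 = 100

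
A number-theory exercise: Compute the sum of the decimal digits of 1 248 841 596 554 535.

75

1+2+4+8+8+4+1+5+9+6+5+5+4+5+3+5 = 75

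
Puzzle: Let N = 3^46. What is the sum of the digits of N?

3^46 = 8862938119652501095929
Sum of its 22 digits: 108.

108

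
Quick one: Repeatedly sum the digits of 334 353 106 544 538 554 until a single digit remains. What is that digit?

3+3+4+3+5+3+1+0+6+5+4+4+5+3+8+5+5+4 = 71
7+1 = 8
(Equivalently, 334 353 106 544 538 554 mod 9 = 8.)

8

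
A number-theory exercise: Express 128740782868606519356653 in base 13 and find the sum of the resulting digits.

137

128740782868606519356653 in base 13 is 6A0A7C5449C33492780BB.
Digit sum: 6+10+0+10+7+12+5+4+4+9+12+3+3+4+9+2+7+8+0+11+11 = 137.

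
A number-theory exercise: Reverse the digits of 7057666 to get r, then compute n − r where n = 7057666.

390159

Reverse of 7057666 is 6667507.
7057666 − 6667507 = 390159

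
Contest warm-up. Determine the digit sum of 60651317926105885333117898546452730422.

6+0+6+5+1+3+1+7+9+2+6+1+0+5+8+8+5+3+3+3+1+1+7+8+9+8+5+4+6+4+5+2+7+3+0+4+2+2 = 160

160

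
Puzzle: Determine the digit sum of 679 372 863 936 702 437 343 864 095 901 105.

6+7+9+3+7+2+8+6+3+9+3+6+7+0+2+4+3+7+3+4+3+8+6+4+0+9+5+9+0+1+1+0+5 = 150

150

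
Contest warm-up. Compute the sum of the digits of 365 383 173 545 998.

79

3+6+5+3+8+3+1+7+3+5+4+5+9+9+8 = 79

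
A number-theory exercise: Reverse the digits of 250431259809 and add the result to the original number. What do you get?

1159383393861

Reverse of 250431259809 is 908952134052.
250431259809 + 908952134052 = 1159383393861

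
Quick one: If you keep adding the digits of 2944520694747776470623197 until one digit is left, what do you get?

5

2+9+4+4+5+2+0+6+9+4+7+4+7+7+7+6+4+7+0+6+2+3+1+9+7 = 122
1+2+2 = 5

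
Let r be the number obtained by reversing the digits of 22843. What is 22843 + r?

57665

Reverse of 22843 is 34822.
22843 + 34822 = 57665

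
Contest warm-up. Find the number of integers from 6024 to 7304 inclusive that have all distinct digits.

The integers in [6024, 7304] that have all distinct digits: 6024, 6025, 6027, 6028, 6029, 6031, …, 7302, 7304.
666 qualify.

666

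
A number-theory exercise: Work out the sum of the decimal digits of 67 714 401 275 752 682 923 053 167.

110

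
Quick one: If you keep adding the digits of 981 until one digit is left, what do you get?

9

9+8+1 = 18
1+8 = 9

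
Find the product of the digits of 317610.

3×1×7×6×1×0 = 0

0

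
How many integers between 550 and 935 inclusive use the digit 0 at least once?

The integers in [550, 935] that use the digit 0 at least once: 550, 560, 570, 580, 590, 600, …, 920, 930.
75 qualify.

75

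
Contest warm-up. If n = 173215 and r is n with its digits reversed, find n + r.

685586

Reverse of 173215 is 512371.
173215 + 512371 = 685586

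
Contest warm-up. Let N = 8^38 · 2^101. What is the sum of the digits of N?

311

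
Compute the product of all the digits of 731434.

7×3×1×4×3×4 = 1008

1008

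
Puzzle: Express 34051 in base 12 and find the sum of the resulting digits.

34051 in base 12 is 17857.
Digit sum: 1+7+8+5+7 = 28.

28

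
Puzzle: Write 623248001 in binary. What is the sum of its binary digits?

623248001 in base 2 is 100101001001100000001010000001.
Digit sum: 1+0+0+1+0+1+0+0+1+0+0+1+1+0+0+0+0+0+0+0+1+0+1+0+0+0+0+0+0+1 = 9.

9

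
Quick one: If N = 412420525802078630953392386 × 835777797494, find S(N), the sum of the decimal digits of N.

202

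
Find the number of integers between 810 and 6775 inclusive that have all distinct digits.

3034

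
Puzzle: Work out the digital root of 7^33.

The digital root of n equals n mod 9 (or 9 when 9 | n), so we need 7^33 mod 9.
7^33 ≡ 1 (mod 9), so the digital root is 1.

1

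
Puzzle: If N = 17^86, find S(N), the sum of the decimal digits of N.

460

17^86 = 6585780298034564387330191111341883158675687451132939289318069116379730073913275122082286093482320162819169
Sum of its 106 digits: 460.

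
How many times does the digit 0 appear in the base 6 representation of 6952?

1

6952 in base 6 is 52104.
The digit 0 appears 1 time.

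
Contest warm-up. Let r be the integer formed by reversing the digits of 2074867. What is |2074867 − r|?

5609835

Reverse of 2074867 is 7684702.
|2074867 − 7684702| = 5609835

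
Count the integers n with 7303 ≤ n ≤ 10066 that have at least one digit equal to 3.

The integers in [7303, 10066] that have at least one digit equal to 3: 7303, 7304, 7305, 7306, 7307, 7308, …, 10053, 10063.
769 qualify.

769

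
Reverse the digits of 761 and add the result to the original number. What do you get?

Reverse of 761 is 167.
761 + 167 = 928

928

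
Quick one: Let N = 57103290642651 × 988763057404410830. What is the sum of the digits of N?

57103290642651 × 988763057404410830 = 56461624243680286508632724310330
Sum of its 32 digits: 120.

120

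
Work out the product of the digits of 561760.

5×6×1×7×6×0 = 0

0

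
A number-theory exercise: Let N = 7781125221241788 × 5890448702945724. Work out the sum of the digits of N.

153

7781125221241788 × 5890448702945724 = 45834318966921949821492844714512
Sum of its 32 digits: 153.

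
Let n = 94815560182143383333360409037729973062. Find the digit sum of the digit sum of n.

13

First digit sum: 157.
1+5+7 = 13.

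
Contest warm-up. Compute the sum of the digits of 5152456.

5+1+5+2+4+5+6 = 28

28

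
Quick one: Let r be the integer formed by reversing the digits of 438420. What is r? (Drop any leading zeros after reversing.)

24834

Reversing 438420 gives 24834.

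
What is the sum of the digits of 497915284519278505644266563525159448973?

195

4+9+7+9+1+5+2+8+4+5+1+9+2+7+8+5+0+5+6+4+4+2+6+6+5+6+3+5+2+5+1+5+9+4+4+8+9+7+3 = 195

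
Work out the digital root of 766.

1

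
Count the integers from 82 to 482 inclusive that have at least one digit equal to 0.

76

The integers in [82, 482] that have at least one digit equal to 0: 90, 100, 101, 102, 103, 104, …, 470, 480.
76 qualify.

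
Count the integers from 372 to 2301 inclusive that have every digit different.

1071

The integers in [372, 2301] that have every digit different: 372, 374, 375, 376, 378, 379, …, 2198, 2301.
1071 qualify.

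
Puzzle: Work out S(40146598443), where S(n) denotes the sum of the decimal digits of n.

48

4+0+1+4+6+5+9+8+4+4+3 = 48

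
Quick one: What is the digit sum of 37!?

153

37! = 13763753091226345046315979581580902400000000
Sum of its 44 digits: 153.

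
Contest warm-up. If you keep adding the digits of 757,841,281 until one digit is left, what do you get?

7+5+7+8+4+1+2+8+1 = 43
4+3 = 7

7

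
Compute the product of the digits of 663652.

6×6×3×6×5×2 = 6480

6480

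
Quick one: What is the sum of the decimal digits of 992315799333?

9+9+2+3+1+5+7+9+9+3+3+3 = 63

63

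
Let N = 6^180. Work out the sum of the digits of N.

6^180 = 116741446195279078628053382791335881633270131715832481723779676398836856930282974584939114053628368372944886748404030500135265750611474251776
Sum of its 141 digits: 639.

639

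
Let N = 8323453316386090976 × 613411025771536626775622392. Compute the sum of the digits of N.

212

8323453316386090976 × 613411025771536626775622392 = 5105698036765890456180302315907799654334734592
Sum of its 46 digits: 212.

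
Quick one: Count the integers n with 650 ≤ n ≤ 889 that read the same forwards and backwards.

The integers in [650, 889] that read the same forwards and backwards: 656, 666, 676, 686, 696, 707, …, 878, 888.
24 qualify.

24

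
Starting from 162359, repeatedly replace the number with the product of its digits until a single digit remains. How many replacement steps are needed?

162359 → 1620 → 0 (2 steps)

2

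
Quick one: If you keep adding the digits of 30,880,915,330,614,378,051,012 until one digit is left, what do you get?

6

3+0+8+8+0+9+1+5+3+3+0+6+1+4+3+7+8+0+5+1+0+1+2 = 78
7+8 = 15
1+5 = 6
(Equivalently, 30,880,915,330,614,378,051,012 mod 9 = 6.)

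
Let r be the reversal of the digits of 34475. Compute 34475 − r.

-22968

Reverse of 34475 is 57443.
34475 − 57443 = -22968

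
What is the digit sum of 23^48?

23^48 = 230640796319223839361986981083444028527480075343400946297318327681
Sum of its 66 digits: 289.

289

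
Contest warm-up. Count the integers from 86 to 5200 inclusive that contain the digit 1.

2185

The integers in [86, 5200] that contain the digit 1: 91, 100, 101, 102, 103, 104, …, 5198, 5199.
2185 qualify.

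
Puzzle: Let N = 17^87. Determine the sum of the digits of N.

566

17^87 = 111958265066587594584613248892812013697486686669259967918407174978455411256525677075398863589199442767925873
Sum of its 108 digits: 566.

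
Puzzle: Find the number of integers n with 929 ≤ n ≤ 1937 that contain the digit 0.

The integers in [929, 1937] that contain the digit 0: 930, 940, 950, 960, 970, 980, …, 1920, 1930.
272 qualify.

272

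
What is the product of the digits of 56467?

5040

5×6×4×6×7 = 5040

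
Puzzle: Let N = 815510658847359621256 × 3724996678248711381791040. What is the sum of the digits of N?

815510658847359621256 × 3724996678248711381791040 = 3037774495282832681077186418748832069334346240
Sum of its 46 digits: 207.

207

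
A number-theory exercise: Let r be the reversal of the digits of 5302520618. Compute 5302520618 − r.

-2857731417

Reverse of 5302520618 is 8160252035.
5302520618 − 8160252035 = -2857731417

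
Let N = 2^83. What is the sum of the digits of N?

2^83 = 9671406556917033397649408
Sum of its 25 digits: 122.

122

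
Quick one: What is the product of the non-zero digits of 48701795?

70560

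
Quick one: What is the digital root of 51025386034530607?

4

5+1+0+2+5+3+8+6+0+3+4+5+3+0+6+0+7 = 58
5+8 = 13
1+3 = 4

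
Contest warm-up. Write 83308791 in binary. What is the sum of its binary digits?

83308791 in base 2 is 100111101110011000011110111.
Digit sum: 1+0+0+1+1+1+1+0+1+1+1+0+0+1+1+0+0+0+0+1+1+1+1+0+1+1+1 = 17.

17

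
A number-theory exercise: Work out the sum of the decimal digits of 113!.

113! = 22311927486598136465966070212187151182564399087952213171022161345724023063584214692821047352118139068425569179220877461124773845924561575264739138192463311667200000000000000000000000000
Sum of its 185 digits: 666.

666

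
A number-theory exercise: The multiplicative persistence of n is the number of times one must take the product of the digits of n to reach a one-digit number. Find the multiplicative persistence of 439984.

2

439984 → 31104 → 0 (2 steps)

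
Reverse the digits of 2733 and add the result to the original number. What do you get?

Reverse of 2733 is 3372.
2733 + 3372 = 6105

6105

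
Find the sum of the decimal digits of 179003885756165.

71

1+7+9+0+0+3+8+8+5+7+5+6+1+6+5 = 71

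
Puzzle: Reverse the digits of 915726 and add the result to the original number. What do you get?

1543245

Reverse of 915726 is 627519.
915726 + 627519 = 1543245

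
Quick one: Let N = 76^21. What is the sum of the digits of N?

76^21 = 3141126580731587340586460636236874776576
Sum of its 40 digits: 181.

181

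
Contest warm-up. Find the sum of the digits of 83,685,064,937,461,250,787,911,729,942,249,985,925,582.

211

8+3+6+8+5+0+6+4+9+3+7+4+6+1+2+5+0+7+8+7+9+1+1+7+2+9+9+4+2+2+4+9+9+8+5+9+2+5+5+8+2 = 211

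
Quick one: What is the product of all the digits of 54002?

0

5×4×0×0×2 = 0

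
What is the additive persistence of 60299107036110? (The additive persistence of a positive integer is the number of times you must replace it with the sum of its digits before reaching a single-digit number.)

2

60299107036110 → 45 → 9 (2 steps)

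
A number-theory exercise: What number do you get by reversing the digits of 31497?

79413

Reversing 31497 gives 79413.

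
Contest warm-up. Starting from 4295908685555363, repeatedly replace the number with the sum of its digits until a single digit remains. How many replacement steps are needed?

3

4295908685555363 → 83 → 11 → 2 (3 steps)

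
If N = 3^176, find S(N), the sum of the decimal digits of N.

3^176 = 940461086986004843694934910131056317906479029659199959555574885740211572136210345921
Sum of its 84 digits: 378.

378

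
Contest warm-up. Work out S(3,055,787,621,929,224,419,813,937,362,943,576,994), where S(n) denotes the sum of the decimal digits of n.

3+0+5+5+7+8+7+6+2+1+9+2+9+2+2+4+4+1+9+8+1+3+9+3+7+3+6+2+9+4+3+5+7+6+9+9+4 = 184

184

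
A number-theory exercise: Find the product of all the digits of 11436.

1×1×4×3×6 = 72

72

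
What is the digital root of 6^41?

The digital root of n equals n mod 9 (or 9 when 9 | n), so we need 6^41 mod 9.
6^41 ≡ 0 (mod 9), so the digital root is 9.

9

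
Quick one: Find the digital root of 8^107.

The digital root of n equals n mod 9 (or 9 when 9 | n), so we need 8^107 mod 9.
8^107 ≡ 8 (mod 9), so the digital root is 8.

8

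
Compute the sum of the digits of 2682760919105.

2+6+8+2+7+6+0+9+1+9+1+0+5 = 56

56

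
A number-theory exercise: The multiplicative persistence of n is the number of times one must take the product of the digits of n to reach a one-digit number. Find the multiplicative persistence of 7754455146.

7754455146 → 2352000 → 0 (2 steps)

2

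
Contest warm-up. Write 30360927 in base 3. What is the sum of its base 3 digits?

30360927 in base 3 is 2010010111100210.
Digit sum: 2+0+1+0+0+1+0+1+1+1+1+0+0+2+1+0 = 11.

11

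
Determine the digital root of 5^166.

4

The digital root of n equals n mod 9 (or 9 when 9 | n), so we need 5^166 mod 9.
5^166 ≡ 4 (mod 9), so the digital root is 4.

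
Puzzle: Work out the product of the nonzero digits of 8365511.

8×3×6×5×5×1×1 = 3600

3600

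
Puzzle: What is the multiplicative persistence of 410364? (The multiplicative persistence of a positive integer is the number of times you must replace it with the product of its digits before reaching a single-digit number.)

410364 → 0 (1 step)

1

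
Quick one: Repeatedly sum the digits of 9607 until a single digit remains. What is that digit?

4

9+6+0+7 = 22
2+2 = 4
(Equivalently, 9607 mod 9 = 4.)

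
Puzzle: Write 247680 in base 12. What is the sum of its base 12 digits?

247680 in base 12 is BB400.
Digit sum: 11+11+4+0+0 = 26.

26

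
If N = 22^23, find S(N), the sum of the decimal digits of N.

115

22^23 = 7511413302012830262726227918848
Sum of its 31 digits: 115.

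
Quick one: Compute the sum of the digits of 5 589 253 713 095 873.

80

5+5+8+9+2+5+3+7+1+3+0+9+5+8+7+3 = 80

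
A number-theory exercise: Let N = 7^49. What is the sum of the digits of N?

7^49 = 256923577521058878088611477224235621321607
Sum of its 42 digits: 178.

178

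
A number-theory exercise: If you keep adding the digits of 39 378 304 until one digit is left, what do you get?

3+9+3+7+8+3+0+4 = 37
3+7 = 10
1+0 = 1
(Equivalently, 39 378 304 mod 9 = 1.)

1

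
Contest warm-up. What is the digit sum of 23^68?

23^68 = 395815547546888589884785370897911374203232682951121784754739562406761602882294255015821358881
Sum of its 93 digits: 448.

448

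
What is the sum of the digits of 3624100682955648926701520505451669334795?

173

3+6+2+4+1+0+0+6+8+2+9+5+5+6+4+8+9+2+6+7+0+1+5+2+0+5+0+5+4+5+1+6+6+9+3+3+4+7+9+5 = 173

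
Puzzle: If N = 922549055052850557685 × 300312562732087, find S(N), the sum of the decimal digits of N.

199

922549055052850557685 × 300312562732087 = 277053070968986766447987345193938595
Sum of its 36 digits: 199.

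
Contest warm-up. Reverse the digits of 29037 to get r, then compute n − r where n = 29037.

-44055

Reverse of 29037 is 73092.
29037 − 73092 = -44055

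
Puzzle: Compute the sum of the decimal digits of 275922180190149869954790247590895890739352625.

225

2+7+5+9+2+2+1+8+0+1+9+0+1+4+9+8+6+9+9+5+4+7+9+0+2+4+7+5+9+0+8+9+5+8+9+0+7+3+9+3+5+2+6+2+5 = 225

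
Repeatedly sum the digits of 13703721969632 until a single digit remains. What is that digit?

1+3+7+0+3+7+2+1+9+6+9+6+3+2 = 59
5+9 = 14
1+4 = 5

5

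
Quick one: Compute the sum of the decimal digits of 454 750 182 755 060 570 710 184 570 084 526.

129

4+5+4+7+5+0+1+8+2+7+5+5+0+6+0+5+7+0+7+1+0+1+8+4+5+7+0+0+8+4+5+2+6 = 129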